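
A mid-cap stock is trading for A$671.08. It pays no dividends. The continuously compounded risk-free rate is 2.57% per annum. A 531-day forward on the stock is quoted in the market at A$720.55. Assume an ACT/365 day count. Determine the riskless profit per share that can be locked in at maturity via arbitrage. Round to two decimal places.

A$23.90 per share

Fair forward: F* = S·e^(carry·T), with carry = r = 0.0257
F* = 671.08 · e^(0.0257 × 531/365) = 671.08 · e^0.037388 = 671.08 × 1.038096 = A$696.6455
Market A$720.55 > fair A$696.6455: forward overpriced → cash-and-carry (buy spot, short the forward).
At maturity, profit = |F_mkt − F*| = |720.55 − 696.6455| = A$23.90 per share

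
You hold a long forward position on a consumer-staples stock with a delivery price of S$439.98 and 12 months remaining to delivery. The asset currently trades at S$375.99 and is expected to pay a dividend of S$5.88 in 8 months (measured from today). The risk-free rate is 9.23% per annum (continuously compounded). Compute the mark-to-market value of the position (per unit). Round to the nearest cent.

PV(remaining dividends) I = 5.88·e^(−0.0923·8/12) = 5.5291
Current forward F = (S − I)·e^(rT) = (375.99 − 5.5291)·e^(0.0923·12/12) = 370.4609 × 1.096694 = 406.2822
Value (long) = (F − K)·e^(−rT) = (406.2822 − 439.98) × 0.911832 = -30.7267
Value = -S$30.73

-S$30.73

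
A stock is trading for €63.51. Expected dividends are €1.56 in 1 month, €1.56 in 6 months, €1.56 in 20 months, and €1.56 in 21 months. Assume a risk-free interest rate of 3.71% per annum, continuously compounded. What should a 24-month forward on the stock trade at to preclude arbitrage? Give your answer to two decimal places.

€61.92

PV(dividends) I = 1.56·e^(−0.0371·1/12) + 1.56·e^(−0.0371·6/12) + 1.56·e^(−0.0371·20/12) + 1.56·e^(−0.0371·21/12)
I = 1.5552 + 1.5313 + 1.4665 + 1.4619 = 6.0149
F = (S − I)·e^(rT) = (63.51 − 6.0149) · e^(0.0371·24/12)
= 57.4951 · e^0.074200 = 57.4951 × 1.077022 = €61.92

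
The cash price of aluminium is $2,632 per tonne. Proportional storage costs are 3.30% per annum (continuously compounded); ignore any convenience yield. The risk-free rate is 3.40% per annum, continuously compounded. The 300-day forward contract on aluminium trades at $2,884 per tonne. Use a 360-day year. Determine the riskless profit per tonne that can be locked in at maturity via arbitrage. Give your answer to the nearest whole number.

Fair forward: F* = S·e^(carry·T), with carry = (r + u) = 0.0340 + 0.0330 = 0.0670
F* = 2632 · e^(0.0670 × 300/360) = 2632 · e^0.055833 = 2632 × 1.057421 = $2783.1321
Market $2884 > fair $2783.1321: forward overpriced → cash-and-carry (buy spot, short the forward).
At maturity, profit = |F_mkt − F*| = |2884 − 2783.1321| = $101 per tonne

$101 per tonne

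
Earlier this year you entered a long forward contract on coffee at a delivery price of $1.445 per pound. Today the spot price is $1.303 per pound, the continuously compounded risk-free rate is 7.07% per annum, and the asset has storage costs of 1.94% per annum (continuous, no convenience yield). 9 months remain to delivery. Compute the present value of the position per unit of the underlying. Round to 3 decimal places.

Current fair forward for the remaining 9 months: F = S·e^((r + u)·T), (r + u) = 0.0707 + 0.0194 = 0.0901
F = 1.303 · e^(0.0901 × 9/12) = 1.303 × 1.069910 = 1.3941
Value of long forward = (F − K)·e^(−rT) = (1.3941 − 1.445) · e^(−0.0707·9/12)
= -0.0509 × 0.948356 = -0.048

-$0.048 per pound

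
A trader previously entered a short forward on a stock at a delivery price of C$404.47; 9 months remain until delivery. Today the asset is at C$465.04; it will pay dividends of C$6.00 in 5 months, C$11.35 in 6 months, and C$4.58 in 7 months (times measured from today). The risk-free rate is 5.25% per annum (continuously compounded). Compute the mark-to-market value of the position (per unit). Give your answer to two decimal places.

-C$54.82

PV(remaining dividends) I = 6.00·e^(−0.0525·5/12) + 11.35·e^(−0.0525·6/12) + 4.58·e^(−0.0525·7/12) = 21.3680
Current forward F = (S − I)·e^(rT) = (465.04 − 21.3680)·e^(0.0525·9/12) = 443.6720 × 1.040160 = 461.4899
Value (long) = (F − K)·e^(−rT) = (461.4899 − 404.47) × 0.961390 = 54.8184
Short position value = −(long value) = -C$54.82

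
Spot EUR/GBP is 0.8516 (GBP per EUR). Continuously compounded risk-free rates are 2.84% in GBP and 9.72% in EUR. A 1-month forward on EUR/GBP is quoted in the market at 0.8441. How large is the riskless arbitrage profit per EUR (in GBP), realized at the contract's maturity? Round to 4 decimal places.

0.0026 per EUR (in GBP)

Fair forward: F* = S·e^(carry·T), with carry = (r_GBP − r_EUR) = 0.0284 − 0.0972 = -0.0688
F* = 0.8516 · e^(-0.0688 × 1/12) = 0.8516 · e^-0.005733 = 0.8516 × 0.994283 = 0.8467
Market 0.8441 < fair 0.8467: forward underpriced → reverse cash-and-carry (short spot, go long the forward).
At maturity, profit = |F_mkt − F*| = |0.8441 − 0.8467| = 0.0026 per EUR (in GBP)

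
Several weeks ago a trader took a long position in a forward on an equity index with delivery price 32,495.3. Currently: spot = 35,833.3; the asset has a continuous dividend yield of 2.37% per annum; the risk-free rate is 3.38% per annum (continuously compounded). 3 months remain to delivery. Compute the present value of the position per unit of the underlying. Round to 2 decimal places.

Current fair forward for the remaining 3 months: F = S·e^((r − q)·T), (r − q) = 0.0338 − 0.0237 = 0.0101
F = 35833.3 · e^(0.0101 × 3/12) = 35833.3 × 1.00252819 = 35923.8934
Value of long forward = (F − K)·e^(−rT) = (35923.8934 − 32495.3) · e^(−0.0338·3/12)
= 3428.5934 × 0.99158560 = 3399.74

3399.74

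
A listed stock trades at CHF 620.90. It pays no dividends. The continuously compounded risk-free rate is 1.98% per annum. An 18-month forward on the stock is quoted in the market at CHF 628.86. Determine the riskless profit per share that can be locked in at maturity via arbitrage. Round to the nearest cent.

Fair forward: F* = S·e^(carry·T), with carry = r = 0.0198
F* = 620.90 · e^(0.0198 × 18/12) = 620.90 · e^0.029700 = 620.90 × 1.030145 = CHF 639.6170
Market CHF 628.86 < fair CHF 639.6170: forward underpriced → reverse cash-and-carry (short spot, go long the forward).
At maturity, profit = |F_mkt − F*| = |628.86 − 639.6170| = CHF 10.76 per share

CHF 10.76 per share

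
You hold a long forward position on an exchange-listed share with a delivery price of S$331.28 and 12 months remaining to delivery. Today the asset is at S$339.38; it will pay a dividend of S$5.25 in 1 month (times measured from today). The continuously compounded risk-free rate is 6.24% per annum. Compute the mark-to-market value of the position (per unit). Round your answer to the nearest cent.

PV(remaining dividends) I = 5.25·e^(−0.0624·1/12) = 5.2228
Current forward F = (S − I)·e^(rT) = (339.38 − 5.2228)·e^(0.0624·12/12) = 334.1572 × 1.064388 = 355.6729
Value (long) = (F − K)·e^(−rT) = (355.6729 − 331.28) × 0.939507 = 22.9173
Value = S$22.92

S$22.92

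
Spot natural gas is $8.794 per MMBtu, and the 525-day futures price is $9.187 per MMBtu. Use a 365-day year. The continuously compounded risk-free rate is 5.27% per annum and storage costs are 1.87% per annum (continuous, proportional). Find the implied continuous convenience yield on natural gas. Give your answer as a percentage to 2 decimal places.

F = S·e^((r+u−y)T) ⇒ (r+u−y) = ln(F/S)/T
ln(9.187/8.794) = 0.043720; /T ⇒ 0.030396
y = r + u − ln(F/S)/T = 0.0527 + 0.0187 − 0.030396 = 0.041004
y = 4.10%

4.10%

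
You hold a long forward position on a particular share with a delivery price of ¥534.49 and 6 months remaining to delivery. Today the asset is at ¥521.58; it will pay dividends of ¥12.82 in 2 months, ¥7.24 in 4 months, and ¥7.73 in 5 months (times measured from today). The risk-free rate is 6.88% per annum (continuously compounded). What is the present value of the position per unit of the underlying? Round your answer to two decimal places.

PV(remaining dividends) I = 12.82·e^(−0.0688·2/12) + 7.24·e^(−0.0688·4/12) + 7.73·e^(−0.0688·5/12) = 27.2612
Current forward F = (S − I)·e^(rT) = (521.58 − 27.2612)·e^(0.0688·6/12) = 494.3188 × 1.034999 = 511.6195
Value (long) = (F − K)·e^(−rT) = (511.6195 − 534.49) × 0.966185 = -22.0971
Value = -¥22.10

-¥22.10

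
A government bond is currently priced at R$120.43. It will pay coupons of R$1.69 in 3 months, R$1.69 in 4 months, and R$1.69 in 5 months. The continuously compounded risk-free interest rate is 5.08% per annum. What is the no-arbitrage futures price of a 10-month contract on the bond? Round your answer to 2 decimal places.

PV(coupons) I = 1.69·e^(−0.0508·3/12) + 1.69·e^(−0.0508·4/12) + 1.69·e^(−0.0508·5/12)
I = 1.6687 + 1.6616 + 1.6546 = 4.9849
F = (S − I)·e^(rT) = (120.43 − 4.9849) · e^(0.0508·10/12)
= 115.4451 · e^0.042333 = 115.4451 × 1.043242 = R$120.44

R$120.44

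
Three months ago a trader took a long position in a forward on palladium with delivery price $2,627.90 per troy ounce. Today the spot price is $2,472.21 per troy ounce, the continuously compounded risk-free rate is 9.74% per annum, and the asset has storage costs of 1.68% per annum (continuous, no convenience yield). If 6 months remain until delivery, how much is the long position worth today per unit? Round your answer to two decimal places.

-$9.92 per troy ounce

Current fair forward for the remaining 6 months: F = S·e^((r + u)·T), (r + u) = 0.0974 + 0.0168 = 0.1142
F = 2472.21 · e^(0.1142 × 6/12) = 2472.21 × 1.05876168 = 2617.4812
Value of long forward = (F − K)·e^(−rT) = (2617.4812 − 2627.90) · e^(−0.0974·6/12)
= -10.4188 × 0.95246683 = -9.92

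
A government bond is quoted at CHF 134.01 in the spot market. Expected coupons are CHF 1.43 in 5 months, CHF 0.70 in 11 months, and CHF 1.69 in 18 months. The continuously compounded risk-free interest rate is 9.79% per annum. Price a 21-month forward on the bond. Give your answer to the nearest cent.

PV(coupons) I = 1.43·e^(−0.0979·5/12) + 0.70·e^(−0.0979·11/12) + 1.69·e^(−0.0979·18/12)
I = 1.3728 + 0.6399 + 1.4592 = 3.4719
F = (S − I)·e^(rT) = (134.01 − 3.4719) · e^(0.0979·21/12)
= 130.5381 · e^0.171325 = 130.5381 × 1.186876 = CHF 154.93

CHF 154.93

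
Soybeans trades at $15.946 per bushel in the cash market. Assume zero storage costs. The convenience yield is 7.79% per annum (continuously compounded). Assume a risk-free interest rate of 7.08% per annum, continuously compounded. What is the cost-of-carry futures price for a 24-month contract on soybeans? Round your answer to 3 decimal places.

$15.721 per bushel

Net carry = r + u − y = 0.0708 + 0.0000 − 0.0779 = -0.0071
F = S·e^((r+u−y)T) = 15.946 · e^(-0.0071 × 24/12) = 15.946 · e^-0.014200
= 15.946 × 0.985900 = $15.721 per bushel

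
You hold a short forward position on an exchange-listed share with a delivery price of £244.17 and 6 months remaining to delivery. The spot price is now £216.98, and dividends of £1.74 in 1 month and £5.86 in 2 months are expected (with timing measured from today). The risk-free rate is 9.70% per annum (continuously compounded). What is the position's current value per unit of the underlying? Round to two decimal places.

PV(remaining dividends) I = 1.74·e^(−0.0970·1/12) + 5.86·e^(−0.0970·2/12) = 7.4920
Current forward F = (S − I)·e^(rT) = (216.98 − 7.4920)·e^(0.0970·6/12) = 209.4880 × 1.049695 = 219.8985
Value (long) = (F − K)·e^(−rT) = (219.8985 − 244.17) × 0.952657 = -23.1224
Short position value = −(long value) = £23.12

£23.12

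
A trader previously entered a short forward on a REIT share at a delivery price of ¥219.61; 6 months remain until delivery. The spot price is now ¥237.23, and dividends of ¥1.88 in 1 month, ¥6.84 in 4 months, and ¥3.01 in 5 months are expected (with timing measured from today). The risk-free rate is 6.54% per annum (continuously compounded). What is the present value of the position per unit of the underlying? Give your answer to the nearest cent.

-¥13.19

PV(remaining dividends) I = 1.88·e^(−0.0654·1/12) + 6.84·e^(−0.0654·4/12) + 3.01·e^(−0.0654·5/12) = 11.4914
Current forward F = (S − I)·e^(rT) = (237.23 − 11.4914)·e^(0.0654·6/12) = 225.7386 × 1.033241 = 233.2424
Value (long) = (F − K)·e^(−rT) = (233.2424 − 219.61) × 0.967829 = 13.1938
Short position value = −(long value) = -¥13.19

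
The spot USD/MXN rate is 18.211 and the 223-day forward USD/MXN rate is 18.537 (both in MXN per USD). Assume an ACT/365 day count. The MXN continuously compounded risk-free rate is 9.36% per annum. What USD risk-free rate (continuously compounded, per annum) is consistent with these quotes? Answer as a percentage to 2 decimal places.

6.46%

F = S·e^((r_MXN − r_USD)T) ⇒ r_USD = r_MXN − ln(F/S)/T
ln(18.537/18.211) = 0.017743; /(223/365) = 0.029041
r_USD = 0.0936 − 0.029041 = 0.064559
r_USD = 6.46%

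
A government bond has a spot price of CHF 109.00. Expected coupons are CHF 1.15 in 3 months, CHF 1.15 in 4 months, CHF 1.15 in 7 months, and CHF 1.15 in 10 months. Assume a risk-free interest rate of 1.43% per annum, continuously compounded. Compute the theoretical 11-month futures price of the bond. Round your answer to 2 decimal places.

PV(coupons) I = 1.15·e^(−0.0143·3/12) + 1.15·e^(−0.0143·4/12) + 1.15·e^(−0.0143·7/12) + 1.15·e^(−0.0143·10/12)
I = 1.1459 + 1.1445 + 1.1404 + 1.1364 = 4.5672
F = (S − I)·e^(rT) = (109.00 − 4.5672) · e^(0.0143·11/12)
= 104.4328 · e^0.013108 = 104.4328 × 1.013194 = CHF 105.81

CHF 105.81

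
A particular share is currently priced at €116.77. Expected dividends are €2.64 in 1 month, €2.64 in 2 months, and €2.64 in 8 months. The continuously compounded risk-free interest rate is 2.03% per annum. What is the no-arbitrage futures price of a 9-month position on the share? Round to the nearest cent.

PV(dividends) I = 2.64·e^(−0.0203·1/12) + 2.64·e^(−0.0203·2/12) + 2.64·e^(−0.0203·8/12)
I = 2.6355 + 2.6311 + 2.6045 = 7.8711
F = (S − I)·e^(rT) = (116.77 − 7.8711) · e^(0.0203·9/12)
= 108.8989 · e^0.015225 = 108.8989 × 1.015341 = €110.57

€110.57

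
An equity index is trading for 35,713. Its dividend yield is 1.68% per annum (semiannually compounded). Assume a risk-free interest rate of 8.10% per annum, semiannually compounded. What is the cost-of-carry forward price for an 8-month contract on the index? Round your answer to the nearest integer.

37,237

F = S · (1+r/2)^(2T) / (1+q/2)^(2T)
= 35713 × 1.054361 / 1.011216 = 35713 × 1.042666
F = 37,237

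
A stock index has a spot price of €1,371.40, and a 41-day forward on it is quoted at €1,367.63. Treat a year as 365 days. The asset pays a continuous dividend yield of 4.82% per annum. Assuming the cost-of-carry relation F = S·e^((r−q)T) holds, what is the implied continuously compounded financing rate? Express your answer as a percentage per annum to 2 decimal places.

2.37%

From F = S·e^((r−q)T): (r − q) = ln(F/S)/T
ln(1367.63/1371.40) = ln(0.997251) = -0.002753
(r − q) = -0.002753 / (41/365) = -0.024508
r = ln(F/S)/T + q = -0.024508 + 0.0482 = 0.023692
r = 2.37%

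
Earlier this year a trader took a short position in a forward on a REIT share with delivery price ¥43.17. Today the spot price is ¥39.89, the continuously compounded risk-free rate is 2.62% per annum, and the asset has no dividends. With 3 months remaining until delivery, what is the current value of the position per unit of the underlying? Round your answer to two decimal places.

¥3.00

Current fair forward for the remaining 3 months: F = S·e^(r·T), r = 0.0262
F = 39.89 · e^(0.0262 × 3/12) = 39.89 × 1.006571 = 40.1521
Value of long forward = (F − K)·e^(−rT) = (40.1521 − 43.17) · e^(−0.0262·3/12)
= -3.0179 × 0.993471 = -3.00
Short position value = −(long value) = ¥3.00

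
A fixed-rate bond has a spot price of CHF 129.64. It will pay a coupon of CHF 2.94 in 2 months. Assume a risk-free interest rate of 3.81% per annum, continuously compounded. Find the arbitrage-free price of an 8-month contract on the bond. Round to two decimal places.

PV(coupons) I = 2.94·e^(−0.0381·2/12)
I = 2.9214
F = (S − I)·e^(rT) = (129.64 − 2.9214) · e^(0.0381·8/12)
= 126.7186 · e^0.025400 = 126.7186 × 1.025725 = CHF 129.98

CHF 129.98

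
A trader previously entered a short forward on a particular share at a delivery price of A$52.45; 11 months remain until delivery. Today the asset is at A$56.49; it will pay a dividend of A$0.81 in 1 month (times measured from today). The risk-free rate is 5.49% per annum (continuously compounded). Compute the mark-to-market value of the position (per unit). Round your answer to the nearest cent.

-A$5.81

PV(remaining dividends) I = 0.81·e^(−0.0549·1/12) = 0.8063
Current forward F = (S − I)·e^(rT) = (56.49 − 0.8063)·e^(0.0549·11/12) = 55.6837 × 1.051613 = 58.5577
Value (long) = (F − K)·e^(−rT) = (58.5577 − 52.45) × 0.950920 = 5.8079
Short position value = −(long value) = -A$5.81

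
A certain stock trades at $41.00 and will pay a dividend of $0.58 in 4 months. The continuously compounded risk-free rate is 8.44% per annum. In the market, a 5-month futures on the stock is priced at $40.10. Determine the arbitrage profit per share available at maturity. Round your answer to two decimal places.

$1.78 per share

PV(dividends) I = 0.58·e^(−0.0844·4/12) = 0.5639
Fair futures F* = (S − I)·e^(rT) = (41.00 − 0.5639)·e^0.035167 = 40.4361 × 1.035793 = 41.8834
Market $40.10 < fair 41.8834: forward underpriced → reverse cash-and-carry (short the stock, invest proceeds at r, pay the dividends, go long the forward).
Profit at T = |F_mkt − F*| = |40.10 − 41.8834| = $1.78 per share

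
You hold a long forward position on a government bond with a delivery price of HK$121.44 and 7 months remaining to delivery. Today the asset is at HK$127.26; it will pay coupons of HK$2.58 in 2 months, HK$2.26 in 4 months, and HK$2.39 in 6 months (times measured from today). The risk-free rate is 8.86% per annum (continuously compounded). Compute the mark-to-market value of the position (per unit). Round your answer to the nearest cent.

HK$4.91

PV(remaining coupons) I = 2.58·e^(−0.0886·2/12) + 2.26·e^(−0.0886·4/12) + 2.39·e^(−0.0886·6/12) = 7.0228
Current forward F = (S − I)·e^(rT) = (127.26 − 7.0228)·e^(0.0886·7/12) = 120.2372 × 1.053042 = 126.6148
Value (long) = (F − K)·e^(−rT) = (126.6148 − 121.44) × 0.949630 = 4.9141
Value = HK$4.91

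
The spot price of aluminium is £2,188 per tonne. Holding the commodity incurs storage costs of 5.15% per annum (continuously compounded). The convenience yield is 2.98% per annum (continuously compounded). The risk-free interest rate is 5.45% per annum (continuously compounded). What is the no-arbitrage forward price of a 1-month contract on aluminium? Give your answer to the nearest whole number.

Net carry = r + u − y = 0.0545 + 0.0515 − 0.0298 = 0.0762
F = S·e^((r+u−y)T) = 2188 · e^(0.0762 × 1/12) = 2188 · e^0.006350
= 2188 × 1.006370 = £2,202 per tonne

£2,202 per tonne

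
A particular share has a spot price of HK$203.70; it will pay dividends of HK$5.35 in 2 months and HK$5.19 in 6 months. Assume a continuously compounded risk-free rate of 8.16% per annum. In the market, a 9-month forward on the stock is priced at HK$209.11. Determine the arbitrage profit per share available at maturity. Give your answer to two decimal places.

PV(dividends) I = 5.35·e^(−0.0816·2/12) + 5.19·e^(−0.0816·6/12) = 10.2602
Fair forward F* = (S − I)·e^(rT) = (203.70 − 10.2602)·e^0.061200 = 193.4398 × 1.063112 = 205.6482
Market HK$209.11 > fair 205.6482: forward overpriced → cash-and-carry (borrow at r, buy the stock and collect the dividends, short the forward).
Profit at T = |F_mkt − F*| = |209.11 − 205.6482| = HK$3.46 per share

HK$3.46 per share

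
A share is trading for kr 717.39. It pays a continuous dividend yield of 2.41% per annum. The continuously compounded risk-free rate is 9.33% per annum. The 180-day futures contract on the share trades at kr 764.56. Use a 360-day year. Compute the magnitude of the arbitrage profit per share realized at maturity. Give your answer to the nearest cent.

kr 21.91 per share

Fair futures: F* = S·e^(carry·T), with carry = (r − q) = 0.0933 − 0.0241 = 0.0692
F* = 717.39 · e^(0.0692 × 180/360) = 717.39 · e^0.034600 = 717.39 × 1.035206 = kr 742.6464
Market kr 764.56 > fair kr 742.6464: forward overpriced → cash-and-carry (buy spot, short the forward).
At maturity, profit = |F_mkt − F*| = |764.56 − 742.6464| = kr 21.91 per share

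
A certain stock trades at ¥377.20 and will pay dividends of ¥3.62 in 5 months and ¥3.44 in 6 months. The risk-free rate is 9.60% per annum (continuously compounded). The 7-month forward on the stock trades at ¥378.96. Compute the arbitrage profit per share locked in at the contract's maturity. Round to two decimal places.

PV(dividends) I = 3.62·e^(−0.0960·5/12) + 3.44·e^(−0.0960·6/12) = 6.7568
Fair forward F* = (S − I)·e^(rT) = (377.20 − 6.7568)·e^0.056000 = 370.4432 × 1.057598 = 391.7800
Market ¥378.96 < fair 391.7800: forward underpriced → reverse cash-and-carry (short the stock, invest proceeds at r, pay the dividends, go long the forward).
Profit at T = |F_mkt − F*| = |378.96 − 391.7800| = ¥12.82 per share

¥12.82 per share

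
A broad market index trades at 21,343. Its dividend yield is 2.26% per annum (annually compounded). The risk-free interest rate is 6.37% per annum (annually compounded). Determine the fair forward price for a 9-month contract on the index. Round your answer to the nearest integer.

F = S · (1+r)^T / (1+q)^T
= 21343 × 1.047404 / 1.016903 = 21343 × 1.029994
F = 21,983

21,983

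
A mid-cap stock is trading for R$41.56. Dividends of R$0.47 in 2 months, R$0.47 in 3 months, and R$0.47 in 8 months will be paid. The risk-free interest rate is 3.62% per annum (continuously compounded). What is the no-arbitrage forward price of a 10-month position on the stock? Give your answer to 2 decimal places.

R$41.40

PV(dividends) I = 0.47·e^(−0.0362·2/12) + 0.47·e^(−0.0362·3/12) + 0.47·e^(−0.0362·8/12)
I = 0.4672 + 0.4658 + 0.4588 = 1.3918
F = (S − I)·e^(rT) = (41.56 − 1.3918) · e^(0.0362·10/12)
= 40.1682 · e^0.030167 = 40.1682 × 1.030627 = R$41.40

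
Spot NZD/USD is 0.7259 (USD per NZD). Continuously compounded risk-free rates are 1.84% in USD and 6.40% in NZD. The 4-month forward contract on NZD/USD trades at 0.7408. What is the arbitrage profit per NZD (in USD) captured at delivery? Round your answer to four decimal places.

0.0259 per NZD (in USD)

Fair forward: F* = S·e^(carry·T), with carry = (r_USD − r_NZD) = 0.0184 − 0.0640 = -0.0456
F* = 0.7259 · e^(-0.0456 × 4/12) = 0.7259 · e^-0.015200 = 0.7259 × 0.984915 = 0.7149
Market 0.7408 > fair 0.7149: forward overpriced → cash-and-carry (buy spot, short the forward).
At maturity, profit = |F_mkt − F*| = |0.7408 − 0.7149| = 0.0259 per NZD (in USD)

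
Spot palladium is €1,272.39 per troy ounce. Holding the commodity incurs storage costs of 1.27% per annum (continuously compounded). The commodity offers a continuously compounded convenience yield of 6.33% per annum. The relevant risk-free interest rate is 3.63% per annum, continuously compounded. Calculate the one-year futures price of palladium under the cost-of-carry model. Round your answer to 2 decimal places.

€1,254.32 per troy ounce

Net carry = r + u − y = 0.0363 + 0.0127 − 0.0633 = -0.0143
F = S·e^((r+u−y)T) = 1272.39 · e^(-0.0143 × 12/12) = 1272.39 · e^-0.01430000
= 1272.39 × 0.98580176 = €1,254.32 per troy ounce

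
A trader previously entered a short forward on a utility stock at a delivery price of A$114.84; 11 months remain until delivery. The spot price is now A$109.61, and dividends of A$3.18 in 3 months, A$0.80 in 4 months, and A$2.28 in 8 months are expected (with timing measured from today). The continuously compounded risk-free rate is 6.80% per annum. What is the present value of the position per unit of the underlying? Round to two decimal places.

PV(remaining dividends) I = 3.18·e^(−0.0680·3/12) + 0.80·e^(−0.0680·4/12) + 2.28·e^(−0.0680·8/12) = 6.0874
Current forward F = (S − I)·e^(rT) = (109.61 − 6.0874)·e^(0.0680·11/12) = 103.5226 × 1.064317 = 110.1809
Value (long) = (F − K)·e^(−rT) = (110.1809 − 114.84) × 0.939570 = -4.3776
Short position value = −(long value) = A$4.38

A$4.38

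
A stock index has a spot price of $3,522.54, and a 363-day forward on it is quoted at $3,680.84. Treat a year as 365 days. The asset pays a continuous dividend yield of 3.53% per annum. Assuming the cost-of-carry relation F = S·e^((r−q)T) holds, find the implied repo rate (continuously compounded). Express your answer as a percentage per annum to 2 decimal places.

7.95%

From F = S·e^((r−q)T): (r − q) = ln(F/S)/T
ln(3680.84/3522.54) = ln(1.044939) = 0.043959
(r − q) = 0.043959 / (363/365) = 0.044201
r = ln(F/S)/T + q = 0.044201 + 0.0353 = 0.079501
r = 7.95%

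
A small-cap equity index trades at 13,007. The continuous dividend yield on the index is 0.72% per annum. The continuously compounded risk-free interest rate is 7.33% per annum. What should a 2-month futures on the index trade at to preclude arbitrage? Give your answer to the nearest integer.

F = S·e^((r − q)T) = 13007 · e^((0.0733 − 0.0072) × 2/12)
= 13007 · e^0.011017 = 13007 × 1.011078
F = 13,151

13,151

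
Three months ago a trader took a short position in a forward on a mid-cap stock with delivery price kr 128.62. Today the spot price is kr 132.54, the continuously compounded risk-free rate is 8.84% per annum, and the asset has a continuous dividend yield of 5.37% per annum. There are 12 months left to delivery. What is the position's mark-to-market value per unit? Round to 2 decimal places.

Current fair forward for the remaining 12 months: F = S·e^((r − q)·T), (r − q) = 0.0884 − 0.0537 = 0.0347
F = 132.54 · e^(0.0347 × 12/12) = 132.54 × 1.035309 = 137.2199
Value of long forward = (F − K)·e^(−rT) = (137.2199 − 128.62) · e^(−0.0884·12/12)
= 8.5999 × 0.915395 = 7.87
Short position value = −(long value) = -kr 7.87

-kr 7.87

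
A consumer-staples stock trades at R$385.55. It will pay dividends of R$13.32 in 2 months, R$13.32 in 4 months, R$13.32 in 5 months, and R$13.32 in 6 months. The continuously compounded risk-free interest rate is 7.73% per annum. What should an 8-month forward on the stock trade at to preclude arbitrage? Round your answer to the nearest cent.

R$351.35

PV(dividends) I = 13.32·e^(−0.0773·2/12) + 13.32·e^(−0.0773·4/12) + 13.32·e^(−0.0773·5/12) + 13.32·e^(−0.0773·6/12)
I = 13.1495 + 12.9812 + 12.8978 + 12.8150 = 51.8435
F = (S − I)·e^(rT) = (385.55 − 51.8435) · e^(0.0773·8/12)
= 333.7065 · e^0.051533 = 333.7065 × 1.052884 = R$351.35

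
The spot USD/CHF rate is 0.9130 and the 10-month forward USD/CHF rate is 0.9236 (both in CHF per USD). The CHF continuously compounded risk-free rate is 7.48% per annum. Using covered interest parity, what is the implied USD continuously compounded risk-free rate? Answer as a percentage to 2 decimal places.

F = S·e^((r_CHF − r_USD)T) ⇒ r_USD = r_CHF − ln(F/S)/T
ln(0.9236/0.9130) = 0.011543; /(10/12) = 0.013852
r_USD = 0.0748 − 0.013852 = 0.060948
r_USD = 6.09%

6.09%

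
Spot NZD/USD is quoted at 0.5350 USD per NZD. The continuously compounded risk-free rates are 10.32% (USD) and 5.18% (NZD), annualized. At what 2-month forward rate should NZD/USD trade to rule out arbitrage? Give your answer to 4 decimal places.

F = S·e^((r_USD − r_NZD)T) = 0.5350 · e^((0.1032 − 0.0518) × 2/12)
= 0.5350 · e^0.008567 = 0.5350 × 1.008604
F = 0.5396 USD per NZD

0.5396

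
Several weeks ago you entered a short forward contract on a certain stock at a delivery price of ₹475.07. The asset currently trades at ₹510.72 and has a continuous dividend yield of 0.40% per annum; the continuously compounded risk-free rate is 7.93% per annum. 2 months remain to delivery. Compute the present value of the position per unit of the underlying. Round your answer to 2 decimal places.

Current fair forward for the remaining 2 months: F = S·e^((r − q)·T), (r − q) = 0.0793 − 0.0040 = 0.0753
F = 510.72 · e^(0.0753 × 2/12) = 510.72 × 1.012629 = 517.1699
Value of long forward = (F − K)·e^(−rT) = (517.1699 − 475.07) · e^(−0.0793·2/12)
= 42.0999 × 0.986870 = 41.55
Short position value = −(long value) = -₹41.55

-₹41.55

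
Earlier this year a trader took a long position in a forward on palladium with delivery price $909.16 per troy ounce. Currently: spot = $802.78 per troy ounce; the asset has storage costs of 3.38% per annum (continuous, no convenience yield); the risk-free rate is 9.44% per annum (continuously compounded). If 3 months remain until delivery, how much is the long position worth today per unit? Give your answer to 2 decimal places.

-$78.36 per troy ounce

Current fair forward for the remaining 3 months: F = S·e^((r + u)·T), (r + u) = 0.0944 + 0.0338 = 0.1282
F = 802.78 · e^(0.1282 × 3/12) = 802.78 × 1.032569 = 828.9257
Value of long forward = (F − K)·e^(−rT) = (828.9257 − 909.16) · e^(−0.0944·3/12)
= -80.2343 × 0.976676 = -78.36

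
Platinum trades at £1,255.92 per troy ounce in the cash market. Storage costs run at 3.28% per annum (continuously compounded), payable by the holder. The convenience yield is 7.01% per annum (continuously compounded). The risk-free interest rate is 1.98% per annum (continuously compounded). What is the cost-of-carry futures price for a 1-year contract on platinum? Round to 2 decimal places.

Net carry = r + u − y = 0.0198 + 0.0328 − 0.0701 = -0.0175
F = S·e^((r+u−y)T) = 1255.92 · e^(-0.0175 × 1) = 1255.92 · e^-0.01750000
= 1255.92 × 0.98265224 = £1,234.13 per troy ounce

£1,234.13 per troy ounce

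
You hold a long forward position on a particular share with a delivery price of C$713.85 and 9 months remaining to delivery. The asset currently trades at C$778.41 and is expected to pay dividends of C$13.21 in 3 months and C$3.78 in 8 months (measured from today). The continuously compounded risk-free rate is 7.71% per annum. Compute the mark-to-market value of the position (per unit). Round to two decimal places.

PV(remaining dividends) I = 13.21·e^(−0.0771·3/12) + 3.78·e^(−0.0771·8/12) = 16.5484
Current forward F = (S − I)·e^(rT) = (778.41 − 16.5484)·e^(0.0771·9/12) = 761.8616 × 1.059530 = 807.2152
Value (long) = (F − K)·e^(−rT) = (807.2152 − 713.85) × 0.943815 = 88.1195
Value = C$88.12

C$88.12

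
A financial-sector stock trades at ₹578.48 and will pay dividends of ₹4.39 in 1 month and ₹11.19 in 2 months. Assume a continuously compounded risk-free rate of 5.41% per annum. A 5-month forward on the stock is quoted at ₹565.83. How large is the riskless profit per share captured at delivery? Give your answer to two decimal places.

PV(dividends) I = 4.39·e^(−0.0541·1/12) + 11.19·e^(−0.0541·2/12) = 15.4598
Fair forward F* = (S − I)·e^(rT) = (578.48 − 15.4598)·e^0.022542 = 563.0202 × 1.022798 = 575.8559
Market ₹565.83 < fair 575.8559: forward underpriced → reverse cash-and-carry (short the stock, invest proceeds at r, pay the dividends, go long the forward).
Profit at T = |F_mkt − F*| = |565.83 − 575.8559| = ₹10.03 per share

₹10.03 per share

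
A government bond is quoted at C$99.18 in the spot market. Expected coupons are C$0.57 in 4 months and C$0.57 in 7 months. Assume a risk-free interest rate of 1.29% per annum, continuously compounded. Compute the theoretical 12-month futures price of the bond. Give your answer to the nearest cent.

PV(coupons) I = 0.57·e^(−0.0129·4/12) + 0.57·e^(−0.0129·7/12)
I = 0.5676 + 0.5657 = 1.1333
F = (S − I)·e^(rT) = (99.18 − 1.1333) · e^(0.0129·12/12)
= 98.0467 · e^0.012900 = 98.0467 × 1.012984 = C$99.32

C$99.32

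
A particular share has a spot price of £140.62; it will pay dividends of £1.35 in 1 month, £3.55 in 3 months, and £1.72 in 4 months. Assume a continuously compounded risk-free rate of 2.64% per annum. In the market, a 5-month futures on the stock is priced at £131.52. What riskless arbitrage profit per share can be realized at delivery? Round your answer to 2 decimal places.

£4.00 per share

PV(dividends) I = 1.35·e^(−0.0264·1/12) + 3.55·e^(−0.0264·3/12) + 1.72·e^(−0.0264·4/12) = 6.5786
Fair futures F* = (S − I)·e^(rT) = (140.62 − 6.5786)·e^0.011000 = 134.0414 × 1.011061 = 135.5240
Market £131.52 < fair 135.5240: forward underpriced → reverse cash-and-carry (short the stock, invest proceeds at r, pay the dividends, go long the forward).
Profit at T = |F_mkt − F*| = |131.52 − 135.5240| = £4.00 per share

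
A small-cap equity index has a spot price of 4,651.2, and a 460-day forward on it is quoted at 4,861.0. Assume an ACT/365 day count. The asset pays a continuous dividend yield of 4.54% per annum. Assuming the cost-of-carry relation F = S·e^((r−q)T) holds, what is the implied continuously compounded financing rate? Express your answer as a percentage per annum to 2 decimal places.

8.04%

From F = S·e^((r−q)T): (r − q) = ln(F/S)/T
ln(4861.0/4651.2) = ln(1.045107) = 0.044119
(r − q) = 0.044119 / (460/365) = 0.035007
r = ln(F/S)/T + q = 0.035007 + 0.0454 = 0.080407
r = 8.04%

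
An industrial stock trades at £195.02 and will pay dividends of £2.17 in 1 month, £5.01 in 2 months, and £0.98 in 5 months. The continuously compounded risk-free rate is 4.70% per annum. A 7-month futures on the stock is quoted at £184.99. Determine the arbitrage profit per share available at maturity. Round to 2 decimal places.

£7.13 per share

PV(dividends) I = 2.17·e^(−0.0470·1/12) + 5.01·e^(−0.0470·2/12) + 0.98·e^(−0.0470·5/12) = 8.0934
Fair futures F* = (S − I)·e^(rT) = (195.02 − 8.0934)·e^0.027417 = 186.9266 × 1.027796 = 192.1224
Market £184.99 < fair 192.1224: forward underpriced → reverse cash-and-carry (short the stock, invest proceeds at r, pay the dividends, go long the forward).
Profit at T = |F_mkt − F*| = |184.99 − 192.1224| = £7.13 per share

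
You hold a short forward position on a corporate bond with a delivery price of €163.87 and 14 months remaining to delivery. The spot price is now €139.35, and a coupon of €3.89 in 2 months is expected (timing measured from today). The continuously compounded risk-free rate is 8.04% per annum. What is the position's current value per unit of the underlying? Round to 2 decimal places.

€13.69

PV(remaining coupons) I = 3.89·e^(−0.0804·2/12) = 3.8382
Current forward F = (S − I)·e^(rT) = (139.35 − 3.8382)·e^(0.0804·14/12) = 135.5118 × 1.098340 = 148.8380
Value (long) = (F − K)·e^(−rT) = (148.8380 − 163.87) × 0.910465 = -13.6861
Short position value = −(long value) = €13.69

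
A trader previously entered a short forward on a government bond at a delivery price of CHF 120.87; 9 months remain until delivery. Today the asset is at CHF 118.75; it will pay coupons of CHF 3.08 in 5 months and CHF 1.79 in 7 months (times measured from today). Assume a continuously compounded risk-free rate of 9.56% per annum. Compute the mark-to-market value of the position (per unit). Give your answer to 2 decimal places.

-CHF 1.59

PV(remaining coupons) I = 3.08·e^(−0.0956·5/12) + 1.79·e^(−0.0956·7/12) = 4.6526
Current forward F = (S − I)·e^(rT) = (118.75 − 4.6526)·e^(0.0956·9/12) = 114.0974 × 1.074333 = 122.5786
Value (long) = (F − K)·e^(−rT) = (122.5786 − 120.87) × 0.930810 = 1.5904
Short position value = −(long value) = -CHF 1.59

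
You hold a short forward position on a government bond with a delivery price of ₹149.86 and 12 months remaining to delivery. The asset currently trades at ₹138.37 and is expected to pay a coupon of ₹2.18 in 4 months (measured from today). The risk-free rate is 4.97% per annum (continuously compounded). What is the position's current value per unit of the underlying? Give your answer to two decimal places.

PV(remaining coupons) I = 2.18·e^(−0.0497·4/12) = 2.1442
Current forward F = (S − I)·e^(rT) = (138.37 − 2.1442)·e^(0.0497·12/12) = 136.2258 × 1.050956 = 143.1673
Value (long) = (F − K)·e^(−rT) = (143.1673 − 149.86) × 0.951515 = -6.3682
Short position value = −(long value) = ₹6.37

₹6.37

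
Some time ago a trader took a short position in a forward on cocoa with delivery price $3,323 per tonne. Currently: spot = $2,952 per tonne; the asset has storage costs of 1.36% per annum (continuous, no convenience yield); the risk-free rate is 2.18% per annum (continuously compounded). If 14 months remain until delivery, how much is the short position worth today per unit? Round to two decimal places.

$240.34 per tonne

Current fair forward for the remaining 14 months: F = S·e^((r + u)·T), (r + u) = 0.0218 + 0.0136 = 0.0354
F = 2952 · e^(0.0354 × 14/12) = 2952 × 1.04216471 = 3076.4702
Value of long forward = (F − K)·e^(−rT) = (3076.4702 − 3323) · e^(−0.0218·14/12)
= -246.5298 × 0.97488737 = -240.34
Short position value = −(long value) = $240.34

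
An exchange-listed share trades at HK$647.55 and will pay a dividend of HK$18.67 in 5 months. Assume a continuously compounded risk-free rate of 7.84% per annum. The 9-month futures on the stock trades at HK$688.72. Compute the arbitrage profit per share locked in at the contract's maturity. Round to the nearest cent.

PV(dividends) I = 18.67·e^(−0.0784·5/12) = 18.0700
Fair futures F* = (S − I)·e^(rT) = (647.55 − 18.0700)·e^0.058800 = 629.4800 × 1.060563 = 667.6032
Market HK$688.72 > fair 667.6032: forward overpriced → cash-and-carry (borrow at r, buy the stock and collect the dividends, short the forward).
Profit at T = |F_mkt − F*| = |688.72 − 667.6032| = HK$21.12 per share

HK$21.12 per share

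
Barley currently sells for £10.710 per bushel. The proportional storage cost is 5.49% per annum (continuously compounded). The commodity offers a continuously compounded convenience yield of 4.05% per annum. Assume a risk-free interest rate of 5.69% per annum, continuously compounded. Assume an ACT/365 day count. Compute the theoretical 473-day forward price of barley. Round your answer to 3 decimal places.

£11.747 per bushel

Net carry = r + u − y = 0.0569 + 0.0549 − 0.0405 = 0.0713
F = S·e^((r+u−y)T) = 10.710 · e^(0.0713 × 473/365) = 10.710 · e^0.092397
= 10.710 × 1.096800 = £11.747 per bushel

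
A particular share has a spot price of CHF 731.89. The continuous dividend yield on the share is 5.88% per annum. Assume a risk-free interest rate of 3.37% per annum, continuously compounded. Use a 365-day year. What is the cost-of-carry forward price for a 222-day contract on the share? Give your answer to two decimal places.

F = S·e^((r − q)T) = 731.89 · e^((0.0337 − 0.0588) × 222/365)
= 731.89 · e^-0.015266 = 731.89 × 0.984850
F = CHF 720.80

CHF 720.80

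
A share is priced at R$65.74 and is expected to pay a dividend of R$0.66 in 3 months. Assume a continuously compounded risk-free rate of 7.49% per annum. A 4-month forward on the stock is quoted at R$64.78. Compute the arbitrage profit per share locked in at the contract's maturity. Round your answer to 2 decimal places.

PV(dividends) I = 0.66·e^(−0.0749·3/12) = 0.6478
Fair forward F* = (S − I)·e^(rT) = (65.74 − 0.6478)·e^0.024967 = 65.0922 × 1.025281 = 66.7378
Market R$64.78 < fair 66.7378: forward underpriced → reverse cash-and-carry (short the stock, invest proceeds at r, pay the dividends, go long the forward).
Profit at T = |F_mkt − F*| = |64.78 − 66.7378| = R$1.96 per share

R$1.96 per share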